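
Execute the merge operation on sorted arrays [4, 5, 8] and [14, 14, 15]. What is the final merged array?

Merging process:

Compare 4 vs 14: take 4 from left. Merged: [4]
Compare 5 vs 14: take 5 from left. Merged: [4, 5]
Compare 8 vs 14: take 8 from left. Merged: [4, 5, 8]
Append remaining from right: [14, 14, 15]. Merged: [4, 5, 8, 14, 14, 15]

Final merged array: [4, 5, 8, 14, 14, 15]
Total comparisons: 3

The merged array is [4, 5, 8, 14, 14, 15], requiring 3 comparisons. The merge step runs in O(n) time where n is the total number of elements.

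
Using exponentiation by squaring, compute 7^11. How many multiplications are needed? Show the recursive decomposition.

Computing 7^11 by squaring (build up from 7^1; each line after the first costs one multiplication):

7^1 = 7
7^2 = (7^1)^2 = 7^2 = 49
7^4 = (7^2)^2 = 49^2 = 2401
7^5 = 7 * 7^4 = 7 * 2401 = 16807
7^10 = (7^5)^2 = 16807^2 = 282475249
7^11 = 7 * 7^10 = 7 * 282475249 = 1977326743

Result: 1977326743
Multiplications needed: 5 (5 lines after 7^1)

7^11 = 1977326743. Using exponentiation by squaring, this requires 5 multiplications. The key idea: if the exponent is even, square the half-power; if odd, multiply by the base once.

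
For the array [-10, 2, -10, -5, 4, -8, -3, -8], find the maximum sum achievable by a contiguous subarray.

Using Kadane's algorithm on [-10, 2, -10, -5, 4, -8, -3, -8]:

Scanning through the array:
Position 1 (value 2): max_ending_here = 2, max_so_far = 2
Position 2 (value -10): max_ending_here = -8, max_so_far = 2
Position 3 (value -5): max_ending_here = -5, max_so_far = 2
Position 4 (value 4): max_ending_here = 4, max_so_far = 4
Position 5 (value -8): max_ending_here = -4, max_so_far = 4
Position 6 (value -3): max_ending_here = -3, max_so_far = 4
Position 7 (value -8): max_ending_here = -8, max_so_far = 4

Maximum subarray: [4]
Maximum sum: 4

The maximum subarray is [4] with sum 4. This subarray runs from index 4 to index 4.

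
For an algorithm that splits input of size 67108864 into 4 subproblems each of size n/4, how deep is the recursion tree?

For divide and conquer with division factor 4:

Problem sizes at each level:
Level 0: 67108864
Level 1: 16777216
Level 2: 4194304
Level 3: 1048576
Level 4: 262144
Level 5: 65536
Level 6: 16384
Level 7: 4096
Level 8: 1024
Level 9: 256
Level 10: 64
Level 11: 16
Level 12: 4
Level 13: 1

The root is level 0 and the size-1 base case is level 13 (the tree spans levels 0 through 13, i.e. 14 levels counting the root), so the depth is the number of divisions: log_4(67108864) = 13

The recursion tree depth is log_4(67108864) = 13. At each level, the problem size is divided by 4, so it takes 13 divisions to reduce to a base case of size 1. The algorithm makes 4 recursive calls at each level.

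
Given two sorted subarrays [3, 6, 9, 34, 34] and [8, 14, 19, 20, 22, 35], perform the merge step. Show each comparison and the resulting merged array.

Merging process:

Compare 3 vs 8: take 3 from left. Merged: [3]
Compare 6 vs 8: take 6 from left. Merged: [3, 6]
Compare 9 vs 8: take 8 from right. Merged: [3, 6, 8]
Compare 9 vs 14: take 9 from left. Merged: [3, 6, 8, 9]
Compare 34 vs 14: take 14 from right. Merged: [3, 6, 8, 9, 14]
Compare 34 vs 19: take 19 from right. Merged: [3, 6, 8, 9, 14, 19]
Compare 34 vs 20: take 20 from right. Merged: [3, 6, 8, 9, 14, 19, 20]
Compare 34 vs 22: take 22 from right. Merged: [3, 6, 8, 9, 14, 19, 20, 22]
Compare 34 vs 35: take 34 from left. Merged: [3, 6, 8, 9, 14, 19, 20, 22, 34]
Compare 34 vs 35: take 34 from left. Merged: [3, 6, 8, 9, 14, 19, 20, 22, 34, 34]
Append remaining from right: [35]. Merged: [3, 6, 8, 9, 14, 19, 20, 22, 34, 34, 35]

Final merged array: [3, 6, 8, 9, 14, 19, 20, 22, 34, 34, 35]
Total comparisons: 10

The merged array is [3, 6, 8, 9, 14, 19, 20, 22, 34, 34, 35], requiring 10 comparisons. The merge step runs in O(n) time where n is the total number of elements.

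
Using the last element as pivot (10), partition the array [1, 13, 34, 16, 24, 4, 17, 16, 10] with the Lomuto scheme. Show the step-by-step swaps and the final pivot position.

Lomuto partition with pivot = 10:

Initial array: [1, 13, 34, 16, 24, 4, 17, 16, 10]

arr[0]=1 <= 10: swap with position 0, array becomes [1, 13, 34, 16, 24, 4, 17, 16, 10]
arr[1]=13 > 10: no swap
arr[2]=34 > 10: no swap
arr[3]=16 > 10: no swap
arr[4]=24 > 10: no swap
arr[5]=4 <= 10: swap with position 1, array becomes [1, 4, 34, 16, 24, 13, 17, 16, 10]
arr[6]=17 > 10: no swap
arr[7]=16 > 10: no swap

Place pivot at position 2: [1, 4, 10, 16, 24, 13, 17, 16, 34]
Pivot position: 2

After partitioning with pivot 10, the array becomes [1, 4, 10, 16, 24, 13, 17, 16, 34]. The pivot is placed at index 2. All elements to the left of the pivot are <= 10, and all elements to the right are > 10.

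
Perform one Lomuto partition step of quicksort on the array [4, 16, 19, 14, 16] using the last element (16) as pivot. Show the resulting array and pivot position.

Lomuto partition with pivot = 16:

Initial array: [4, 16, 19, 14, 16]

arr[0]=4 <= 16: swap with position 0, array becomes [4, 16, 19, 14, 16]
arr[1]=16 <= 16: swap with position 1, array becomes [4, 16, 19, 14, 16]
arr[2]=19 > 16: no swap
arr[3]=14 <= 16: swap with position 2, array becomes [4, 16, 14, 19, 16]

Place pivot at position 3: [4, 16, 14, 16, 19]
Pivot position: 3

After partitioning with pivot 16, the array becomes [4, 16, 14, 16, 19]. The pivot is placed at index 3. All elements to the left of the pivot are <= 16, and all elements to the right are > 16.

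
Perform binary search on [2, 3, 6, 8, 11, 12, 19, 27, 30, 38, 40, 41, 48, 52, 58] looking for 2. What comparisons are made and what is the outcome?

Binary search for 2 in [2, 3, 6, 8, 11, 12, 19, 27, 30, 38, 40, 41, 48, 52, 58]:

lo=0, hi=14, mid=7, arr[mid]=27 -> 27 > 2, search left half
lo=0, hi=6, mid=3, arr[mid]=8 -> 8 > 2, search left half
lo=0, hi=2, mid=1, arr[mid]=3 -> 3 > 2, search left half
lo=0, hi=0, mid=0, arr[mid]=2 -> Found target at index 0!

Binary search finds 2 at index 0 after 4 comparisons. The search repeatedly halves the search space by comparing with the middle element.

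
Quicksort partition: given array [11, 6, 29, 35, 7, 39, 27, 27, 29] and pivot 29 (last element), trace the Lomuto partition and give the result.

Lomuto partition with pivot = 29:

Initial array: [11, 6, 29, 35, 7, 39, 27, 27, 29]

arr[0]=11 <= 29: swap with position 0, array becomes [11, 6, 29, 35, 7, 39, 27, 27, 29]
arr[1]=6 <= 29: swap with position 1, array becomes [11, 6, 29, 35, 7, 39, 27, 27, 29]
arr[2]=29 <= 29: swap with position 2, array becomes [11, 6, 29, 35, 7, 39, 27, 27, 29]
arr[3]=35 > 29: no swap
arr[4]=7 <= 29: swap with position 3, array becomes [11, 6, 29, 7, 35, 39, 27, 27, 29]
arr[5]=39 > 29: no swap
arr[6]=27 <= 29: swap with position 4, array becomes [11, 6, 29, 7, 27, 39, 35, 27, 29]
arr[7]=27 <= 29: swap with position 5, array becomes [11, 6, 29, 7, 27, 27, 35, 39, 29]

Place pivot at position 6: [11, 6, 29, 7, 27, 27, 29, 39, 35]
Pivot position: 6

After partitioning with pivot 29, the array becomes [11, 6, 29, 7, 27, 27, 29, 39, 35]. The pivot is placed at index 6. All elements to the left of the pivot are <= 29, and all elements to the right are > 29.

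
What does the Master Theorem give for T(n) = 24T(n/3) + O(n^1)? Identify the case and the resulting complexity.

Master Theorem for T(n) = 24T(n/3) + O(n^1):

a = 24, b = 3, c = 1
log_b(a) = log_3(24) = 2.8928

Case 1: c = 1 < log_3(24) = 2.8928
T(n) = O(n^(log_3 24))

For T(n) = 24T(n/3) + O(n^1): log_3(24) = 2.8928. This is Case 1 of the Master Theorem (c < log_b(a), work dominated by leaves), giving O(n^(log_3 24)).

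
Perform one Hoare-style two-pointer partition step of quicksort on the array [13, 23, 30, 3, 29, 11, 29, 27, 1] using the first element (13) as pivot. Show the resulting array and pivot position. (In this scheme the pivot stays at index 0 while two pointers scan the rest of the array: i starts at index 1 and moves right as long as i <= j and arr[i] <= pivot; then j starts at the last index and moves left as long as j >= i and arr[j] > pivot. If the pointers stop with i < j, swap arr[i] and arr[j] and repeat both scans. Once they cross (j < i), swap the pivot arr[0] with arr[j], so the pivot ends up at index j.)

Hoare-style two-pointer partition with pivot = 13:

Initial array: [13, 23, 30, 3, 29, 11, 29, 27, 1]

Pointers start at i = 1, j = 8.
i stops at index 1 (arr[1]=23 > 13), j stops at index 8 (arr[8]=1 <= 13): swap arr[1] and arr[8], array becomes [13, 1, 30, 3, 29, 11, 29, 27, 23]
i stops at index 2 (arr[2]=30 > 13), j stops at index 5 (arr[5]=11 <= 13): swap arr[2] and arr[5], array becomes [13, 1, 11, 3, 29, 30, 29, 27, 23]
i ends at 4, j ends at 3: the pointers have crossed (j < i), so scanning stops.

Swap pivot arr[0] with arr[3] to place pivot at position 3: [3, 1, 11, 13, 29, 30, 29, 27, 23]
Pivot position: 3

After partitioning with pivot 13, the array becomes [3, 1, 11, 13, 29, 30, 29, 27, 23]. The pivot is placed at index 3. All elements to the left of the pivot are <= 13, and all elements to the right are > 13.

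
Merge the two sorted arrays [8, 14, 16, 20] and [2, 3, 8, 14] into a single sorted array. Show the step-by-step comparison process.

Merging process:

Compare 8 vs 2: take 2 from right. Merged: [2]
Compare 8 vs 3: take 3 from right. Merged: [2, 3]
Compare 8 vs 8: take 8 from left. Merged: [2, 3, 8]
Compare 14 vs 8: take 8 from right. Merged: [2, 3, 8, 8]
Compare 14 vs 14: take 14 from left. Merged: [2, 3, 8, 8, 14]
Compare 16 vs 14: take 14 from right. Merged: [2, 3, 8, 8, 14, 14]
Append remaining from left: [16, 20]. Merged: [2, 3, 8, 8, 14, 14, 16, 20]

Final merged array: [2, 3, 8, 8, 14, 14, 16, 20]
Total comparisons: 6

The merged array is [2, 3, 8, 8, 14, 14, 16, 20], requiring 6 comparisons. The merge step runs in O(n) time where n is the total number of elements.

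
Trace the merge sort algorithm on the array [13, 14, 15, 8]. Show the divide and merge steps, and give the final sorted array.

Merge sort trace:

Split: [13, 14, 15, 8] -> [13, 14] and [15, 8]
  Split: [13, 14] -> [13] and [14]
  Merge: [13] + [14] -> [13, 14]
  Split: [15, 8] -> [15] and [8]
  Merge: [15] + [8] -> [8, 15]
Merge: [13, 14] + [8, 15] -> [8, 13, 14, 15]

Final sorted array: [8, 13, 14, 15]

The merge sort proceeds by recursively splitting the array and merging sorted halves.
After all merges, the sorted array is [8, 13, 14, 15].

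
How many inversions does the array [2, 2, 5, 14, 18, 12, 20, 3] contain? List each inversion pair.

Finding inversions in [2, 2, 5, 14, 18, 12, 20, 3]:

(2, 7): arr[2]=5 > arr[7]=3
(3, 5): arr[3]=14 > arr[5]=12
(3, 7): arr[3]=14 > arr[7]=3
(4, 5): arr[4]=18 > arr[5]=12
(4, 7): arr[4]=18 > arr[7]=3
(5, 7): arr[5]=12 > arr[7]=3
(6, 7): arr[6]=20 > arr[7]=3

Total inversions: 7

The array has 7 inversion(s): (2,7), (3,5), (3,7), (4,5), (4,7), (5,7), (6,7). Each pair (i,j) satisfies i < j and arr[i] > arr[j].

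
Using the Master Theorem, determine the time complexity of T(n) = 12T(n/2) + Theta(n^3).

Master Theorem for T(n) = 12T(n/2) + O(n^3):

a = 12, b = 2, c = 3
log_b(a) = log_2(12) = 3.5850

Case 1: c = 3 < log_2(12) = 3.5850
T(n) = O(n^(log_2 12))

For T(n) = 12T(n/2) + O(n^3): log_2(12) = 3.5850. This is Case 1 of the Master Theorem (c < log_b(a), work dominated by leaves), giving O(n^(log_2 12)).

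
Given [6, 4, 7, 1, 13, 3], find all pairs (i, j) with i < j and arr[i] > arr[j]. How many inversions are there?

Finding inversions in [6, 4, 7, 1, 13, 3]:

(0, 1): arr[0]=6 > arr[1]=4
(0, 3): arr[0]=6 > arr[3]=1
(0, 5): arr[0]=6 > arr[5]=3
(1, 3): arr[1]=4 > arr[3]=1
(1, 5): arr[1]=4 > arr[5]=3
(2, 3): arr[2]=7 > arr[3]=1
(2, 5): arr[2]=7 > arr[5]=3
(4, 5): arr[4]=13 > arr[5]=3

Total inversions: 8

The array has 8 inversion(s): (0,1), (0,3), (0,5), (1,3), (1,5), (2,3), (2,5), (4,5). Each pair (i,j) satisfies i < j and arr[i] > arr[j].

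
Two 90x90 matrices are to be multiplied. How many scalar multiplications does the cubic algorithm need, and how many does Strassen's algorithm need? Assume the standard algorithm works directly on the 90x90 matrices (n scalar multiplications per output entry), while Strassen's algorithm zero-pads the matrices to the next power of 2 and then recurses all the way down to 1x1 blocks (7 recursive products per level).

Matrix multiplication for 90x90 matrices:

Strassen's algorithm requires power-of-2 dimensions. Pad 90x90 to 128x128 (next power of 2).

Standard algorithm: 90^3 = 729000 multiplications
Strassen's algorithm: 7^(log2(128)) = 7^7 = 823543 multiplications
Difference: 729000 - 823543 = -94543 (Strassen uses MORE here due to padding overhead — for small or just-over-power-of-2 n, padding can outweigh the per-level savings)

Standard: 729000 multiplications (90^3). Strassen: 823543 multiplications (7^7, after padding to 128x128). Strassen reduces 8 recursive multiplications to 7 at each level.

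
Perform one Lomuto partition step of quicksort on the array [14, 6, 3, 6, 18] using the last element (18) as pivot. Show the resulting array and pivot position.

Lomuto partition with pivot = 18:

Initial array: [14, 6, 3, 6, 18]

arr[0]=14 <= 18: swap with position 0, array becomes [14, 6, 3, 6, 18]
arr[1]=6 <= 18: swap with position 1, array becomes [14, 6, 3, 6, 18]
arr[2]=3 <= 18: swap with position 2, array becomes [14, 6, 3, 6, 18]
arr[3]=6 <= 18: swap with position 3, array becomes [14, 6, 3, 6, 18]

Place pivot at position 4: [14, 6, 3, 6, 18]
Pivot position: 4

After partitioning with pivot 18, the array becomes [14, 6, 3, 6, 18]. The pivot is placed at index 4. All elements to the left of the pivot are <= 18, and all elements to the right are > 18.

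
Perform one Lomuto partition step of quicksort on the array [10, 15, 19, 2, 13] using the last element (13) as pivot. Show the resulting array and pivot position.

Lomuto partition with pivot = 13:

Initial array: [10, 15, 19, 2, 13]

arr[0]=10 <= 13: swap with position 0, array becomes [10, 15, 19, 2, 13]
arr[1]=15 > 13: no swap
arr[2]=19 > 13: no swap
arr[3]=2 <= 13: swap with position 1, array becomes [10, 2, 19, 15, 13]

Place pivot at position 2: [10, 2, 13, 15, 19]
Pivot position: 2

After partitioning with pivot 13, the array becomes [10, 2, 13, 15, 19]. The pivot is placed at index 2. All elements to the left of the pivot are <= 13, and all elements to the right are > 13.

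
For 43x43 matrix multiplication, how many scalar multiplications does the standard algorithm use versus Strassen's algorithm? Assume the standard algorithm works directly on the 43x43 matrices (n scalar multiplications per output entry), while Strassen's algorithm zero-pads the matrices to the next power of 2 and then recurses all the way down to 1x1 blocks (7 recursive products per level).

Matrix multiplication for 43x43 matrices:

Strassen's algorithm requires power-of-2 dimensions. Pad 43x43 to 64x64 (next power of 2).

Standard algorithm: 43^3 = 79507 multiplications
Strassen's algorithm: 7^(log2(64)) = 7^6 = 117649 multiplications
Difference: 79507 - 117649 = -38142 (Strassen uses MORE here due to padding overhead — for small or just-over-power-of-2 n, padding can outweigh the per-level savings)

Standard: 79507 multiplications (43^3). Strassen: 117649 multiplications (7^6, after padding to 64x64). Strassen reduces 8 recursive multiplications to 7 at each level.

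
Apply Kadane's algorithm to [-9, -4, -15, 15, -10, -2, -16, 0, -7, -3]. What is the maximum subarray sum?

Using Kadane's algorithm on [-9, -4, -15, 15, -10, -2, -16, 0, -7, -3]:

Scanning through the array:
Position 1 (value -4): max_ending_here = -4, max_so_far = -4
Position 2 (value -15): max_ending_here = -15, max_so_far = -4
Position 3 (value 15): max_ending_here = 15, max_so_far = 15
Position 4 (value -10): max_ending_here = 5, max_so_far = 15
Position 5 (value -2): max_ending_here = 3, max_so_far = 15
Position 6 (value -16): max_ending_here = -13, max_so_far = 15
Position 7 (value 0): max_ending_here = 0, max_so_far = 15
Position 8 (value -7): max_ending_here = -7, max_so_far = 15
Position 9 (value -3): max_ending_here = -3, max_so_far = 15

Maximum subarray: [15]
Maximum sum: 15

The maximum subarray is [15] with sum 15. This subarray runs from index 3 to index 3.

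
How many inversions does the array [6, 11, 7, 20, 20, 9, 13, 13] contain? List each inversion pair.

Finding inversions in [6, 11, 7, 20, 20, 9, 13, 13]:

(1, 2): arr[1]=11 > arr[2]=7
(1, 5): arr[1]=11 > arr[5]=9
(3, 5): arr[3]=20 > arr[5]=9
(3, 6): arr[3]=20 > arr[6]=13
(3, 7): arr[3]=20 > arr[7]=13
(4, 5): arr[4]=20 > arr[5]=9
(4, 6): arr[4]=20 > arr[6]=13
(4, 7): arr[4]=20 > arr[7]=13

Total inversions: 8

The array has 8 inversion(s): (1,2), (1,5), (3,5), (3,6), (3,7), (4,5), (4,6), (4,7). Each pair (i,j) satisfies i < j and arr[i] > arr[j].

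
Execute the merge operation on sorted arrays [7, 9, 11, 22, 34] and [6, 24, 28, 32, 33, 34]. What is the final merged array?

Merging process:

Compare 7 vs 6: take 6 from right. Merged: [6]
Compare 7 vs 24: take 7 from left. Merged: [6, 7]
Compare 9 vs 24: take 9 from left. Merged: [6, 7, 9]
Compare 11 vs 24: take 11 from left. Merged: [6, 7, 9, 11]
Compare 22 vs 24: take 22 from left. Merged: [6, 7, 9, 11, 22]
Compare 34 vs 24: take 24 from right. Merged: [6, 7, 9, 11, 22, 24]
Compare 34 vs 28: take 28 from right. Merged: [6, 7, 9, 11, 22, 24, 28]
Compare 34 vs 32: take 32 from right. Merged: [6, 7, 9, 11, 22, 24, 28, 32]
Compare 34 vs 33: take 33 from right. Merged: [6, 7, 9, 11, 22, 24, 28, 32, 33]
Compare 34 vs 34: take 34 from left. Merged: [6, 7, 9, 11, 22, 24, 28, 32, 33, 34]
Append remaining from right: [34]. Merged: [6, 7, 9, 11, 22, 24, 28, 32, 33, 34, 34]

Final merged array: [6, 7, 9, 11, 22, 24, 28, 32, 33, 34, 34]
Total comparisons: 10

The merged array is [6, 7, 9, 11, 22, 24, 28, 32, 33, 34, 34], requiring 10 comparisons. The merge step runs in O(n) time where n is the total number of elements.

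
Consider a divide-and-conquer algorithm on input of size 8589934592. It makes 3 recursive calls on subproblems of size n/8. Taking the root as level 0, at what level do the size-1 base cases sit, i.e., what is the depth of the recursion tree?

For divide and conquer with division factor 8:

Problem sizes at each level:
Level 0: 8589934592
Level 1: 1073741824
Level 2: 134217728
Level 3: 16777216
Level 4: 2097152
Level 5: 262144
Level 6: 32768
Level 7: 4096
Level 8: 512
Level 9: 64
Level 10: 8
Level 11: 1

The root is level 0 and the size-1 base case is level 11 (the tree spans levels 0 through 11, i.e. 12 levels counting the root), so the depth is the number of divisions: log_8(8589934592) = 11

The recursion tree depth is log_8(8589934592) = 11. At each level, the problem size is divided by 8, so it takes 11 divisions to reduce to a base case of size 1. The algorithm makes 3 recursive calls at each level.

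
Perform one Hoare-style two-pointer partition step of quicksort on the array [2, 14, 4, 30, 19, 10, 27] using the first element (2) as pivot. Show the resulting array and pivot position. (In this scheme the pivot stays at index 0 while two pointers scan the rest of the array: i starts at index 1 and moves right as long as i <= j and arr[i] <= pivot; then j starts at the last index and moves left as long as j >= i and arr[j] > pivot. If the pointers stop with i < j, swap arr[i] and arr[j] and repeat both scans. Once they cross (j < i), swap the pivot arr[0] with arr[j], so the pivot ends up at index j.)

Hoare-style two-pointer partition with pivot = 2:

Initial array: [2, 14, 4, 30, 19, 10, 27]

Pointers start at i = 1, j = 6.
i ends at 1, j ends at 0: the pointers have crossed (j < i), so scanning stops.

j = 0, so swapping arr[0] with arr[j] leaves the pivot at position 0: [2, 14, 4, 30, 19, 10, 27]
Pivot position: 0

After partitioning with pivot 2, the array becomes [2, 14, 4, 30, 19, 10, 27]. The pivot is placed at index 0. All elements to the left of the pivot are <= 2, and all elements to the right are > 2.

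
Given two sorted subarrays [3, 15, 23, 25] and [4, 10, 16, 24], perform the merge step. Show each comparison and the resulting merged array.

Merging process:

Compare 3 vs 4: take 3 from left. Merged: [3]
Compare 15 vs 4: take 4 from right. Merged: [3, 4]
Compare 15 vs 10: take 10 from right. Merged: [3, 4, 10]
Compare 15 vs 16: take 15 from left. Merged: [3, 4, 10, 15]
Compare 23 vs 16: take 16 from right. Merged: [3, 4, 10, 15, 16]
Compare 23 vs 24: take 23 from left. Merged: [3, 4, 10, 15, 16, 23]
Compare 25 vs 24: take 24 from right. Merged: [3, 4, 10, 15, 16, 23, 24]
Append remaining from left: [25]. Merged: [3, 4, 10, 15, 16, 23, 24, 25]

Final merged array: [3, 4, 10, 15, 16, 23, 24, 25]
Total comparisons: 7

The merged array is [3, 4, 10, 15, 16, 23, 24, 25], requiring 7 comparisons. The merge step runs in O(n) time where n is the total number of elements.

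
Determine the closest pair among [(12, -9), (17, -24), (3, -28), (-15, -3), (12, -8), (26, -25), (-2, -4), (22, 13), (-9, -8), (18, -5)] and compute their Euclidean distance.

Computing all pairwise distances among 10 points:

d((12, -9), (17, -24)) = 15.8114
d((12, -9), (3, -28)) = 21.0238
d((12, -9), (-15, -3)) = 27.6586
d((12, -9), (12, -8)) = 1.0 <-- minimum
d((12, -9), (26, -25)) = 21.2603
d((12, -9), (-2, -4)) = 14.8661
d((12, -9), (22, 13)) = 24.1661
d((12, -9), (-9, -8)) = 21.0238
d((12, -9), (18, -5)) = 7.2111
d((17, -24), (3, -28)) = 14.5602
d((17, -24), (-15, -3)) = 38.2753
d((17, -24), (12, -8)) = 16.7631
d((17, -24), (26, -25)) = 9.0554
d((17, -24), (-2, -4)) = 27.5862
d((17, -24), (22, 13)) = 37.3363
d((17, -24), (-9, -8)) = 30.5287
d((17, -24), (18, -5)) = 19.0263
d((3, -28), (-15, -3)) = 30.8058
d((3, -28), (12, -8)) = 21.9317
d((3, -28), (26, -25)) = 23.1948
d((3, -28), (-2, -4)) = 24.5153
d((3, -28), (22, 13)) = 45.1885
d((3, -28), (-9, -8)) = 23.3238
d((3, -28), (18, -5)) = 27.4591
d((-15, -3), (12, -8)) = 27.4591
d((-15, -3), (26, -25)) = 46.5296
d((-15, -3), (-2, -4)) = 13.0384
d((-15, -3), (22, 13)) = 40.3113
d((-15, -3), (-9, -8)) = 7.8102
d((-15, -3), (18, -5)) = 33.0606
d((12, -8), (26, -25)) = 22.0227
d((12, -8), (-2, -4)) = 14.5602
d((12, -8), (22, 13)) = 23.2594
d((12, -8), (-9, -8)) = 21.0
d((12, -8), (18, -5)) = 6.7082
d((26, -25), (-2, -4)) = 35.0
d((26, -25), (22, 13)) = 38.2099
d((26, -25), (-9, -8)) = 38.9102
d((26, -25), (18, -5)) = 21.5407
d((-2, -4), (22, 13)) = 29.4109
d((-2, -4), (-9, -8)) = 8.0623
d((-2, -4), (18, -5)) = 20.025
d((22, 13), (-9, -8)) = 37.4433
d((22, 13), (18, -5)) = 18.4391
d((-9, -8), (18, -5)) = 27.1662

Closest pair: (12, -9) and (12, -8) with distance 1.0

The closest pair is (12, -9) and (12, -8) with Euclidean distance 1.0. For 10 points, brute-force pairwise comparison is shown above. For large n, the divide-and-conquer algorithm (sort by x, recurse on halves, check the dividing strip) achieves O(n log n).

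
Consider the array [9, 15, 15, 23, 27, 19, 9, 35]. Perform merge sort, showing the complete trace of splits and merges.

Merge sort trace:

Split: [9, 15, 15, 23, 27, 19, 9, 35] -> [9, 15, 15, 23] and [27, 19, 9, 35]
  Split: [9, 15, 15, 23] -> [9, 15] and [15, 23]
    Split: [9, 15] -> [9] and [15]
    Merge: [9] + [15] -> [9, 15]
    Split: [15, 23] -> [15] and [23]
    Merge: [15] + [23] -> [15, 23]
  Merge: [9, 15] + [15, 23] -> [9, 15, 15, 23]
  Split: [27, 19, 9, 35] -> [27, 19] and [9, 35]
    Split: [27, 19] -> [27] and [19]
    Merge: [27] + [19] -> [19, 27]
    Split: [9, 35] -> [9] and [35]
    Merge: [9] + [35] -> [9, 35]
  Merge: [19, 27] + [9, 35] -> [9, 19, 27, 35]
Merge: [9, 15, 15, 23] + [9, 19, 27, 35] -> [9, 9, 15, 15, 19, 23, 27, 35]

Final sorted array: [9, 9, 15, 15, 19, 23, 27, 35]

The merge sort proceeds by recursively splitting the array and merging sorted halves.
After all merges, the sorted array is [9, 9, 15, 15, 19, 23, 27, 35].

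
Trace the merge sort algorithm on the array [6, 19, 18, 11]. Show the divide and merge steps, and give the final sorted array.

Merge sort trace:

Split: [6, 19, 18, 11] -> [6, 19] and [18, 11]
  Split: [6, 19] -> [6] and [19]
  Merge: [6] + [19] -> [6, 19]
  Split: [18, 11] -> [18] and [11]
  Merge: [18] + [11] -> [11, 18]
Merge: [6, 19] + [11, 18] -> [6, 11, 18, 19]

Final sorted array: [6, 11, 18, 19]

The merge sort proceeds by recursively splitting the array and merging sorted halves.
After all merges, the sorted array is [6, 11, 18, 19].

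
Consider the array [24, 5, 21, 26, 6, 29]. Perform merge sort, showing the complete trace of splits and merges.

Merge sort trace:

Split: [24, 5, 21, 26, 6, 29] -> [24, 5, 21] and [26, 6, 29]
  Split: [24, 5, 21] -> [24] and [5, 21]
    Split: [5, 21] -> [5] and [21]
    Merge: [5] + [21] -> [5, 21]
  Merge: [24] + [5, 21] -> [5, 21, 24]
  Split: [26, 6, 29] -> [26] and [6, 29]
    Split: [6, 29] -> [6] and [29]
    Merge: [6] + [29] -> [6, 29]
  Merge: [26] + [6, 29] -> [6, 26, 29]
Merge: [5, 21, 24] + [6, 26, 29] -> [5, 6, 21, 24, 26, 29]

Final sorted array: [5, 6, 21, 24, 26, 29]

The merge sort proceeds by recursively splitting the array and merging sorted halves.
After all merges, the sorted array is [5, 6, 21, 24, 26, 29].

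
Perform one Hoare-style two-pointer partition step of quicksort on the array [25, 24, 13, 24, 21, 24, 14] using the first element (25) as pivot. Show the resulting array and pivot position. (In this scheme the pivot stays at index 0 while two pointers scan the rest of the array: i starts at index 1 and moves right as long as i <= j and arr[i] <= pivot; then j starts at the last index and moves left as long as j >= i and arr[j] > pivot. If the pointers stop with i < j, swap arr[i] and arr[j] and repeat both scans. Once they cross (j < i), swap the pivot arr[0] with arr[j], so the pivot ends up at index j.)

Hoare-style two-pointer partition with pivot = 25:

Initial array: [25, 24, 13, 24, 21, 24, 14]

Pointers start at i = 1, j = 6.
i ends at 7, j ends at 6: the pointers have crossed (j < i), so scanning stops.

Swap pivot arr[0] with arr[6] to place pivot at position 6: [14, 24, 13, 24, 21, 24, 25]
Pivot position: 6

After partitioning with pivot 25, the array becomes [14, 24, 13, 24, 21, 24, 25]. The pivot is placed at index 6. All elements to the left of the pivot are <= 25, and all elements to the right are > 25.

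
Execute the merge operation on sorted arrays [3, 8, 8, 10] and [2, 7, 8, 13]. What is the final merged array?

Merging process:

Compare 3 vs 2: take 2 from right. Merged: [2]
Compare 3 vs 7: take 3 from left. Merged: [2, 3]
Compare 8 vs 7: take 7 from right. Merged: [2, 3, 7]
Compare 8 vs 8: take 8 from left. Merged: [2, 3, 7, 8]
Compare 8 vs 8: take 8 from left. Merged: [2, 3, 7, 8, 8]
Compare 10 vs 8: take 8 from right. Merged: [2, 3, 7, 8, 8, 8]
Compare 10 vs 13: take 10 from left. Merged: [2, 3, 7, 8, 8, 8, 10]
Append remaining from right: [13]. Merged: [2, 3, 7, 8, 8, 8, 10, 13]

Final merged array: [2, 3, 7, 8, 8, 8, 10, 13]
Total comparisons: 7

The merged array is [2, 3, 7, 8, 8, 8, 10, 13], requiring 7 comparisons. The merge step runs in O(n) time where n is the total number of elements.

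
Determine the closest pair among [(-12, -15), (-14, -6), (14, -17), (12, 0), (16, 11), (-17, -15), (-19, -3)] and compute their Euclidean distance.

Computing all pairwise distances among 7 points:

d((-12, -15), (-14, -6)) = 9.2195
d((-12, -15), (14, -17)) = 26.0768
d((-12, -15), (12, 0)) = 28.3019
d((-12, -15), (16, 11)) = 38.2099
d((-12, -15), (-17, -15)) = 5.0 <-- minimum
d((-12, -15), (-19, -3)) = 13.8924
d((-14, -6), (14, -17)) = 30.0832
d((-14, -6), (12, 0)) = 26.6833
d((-14, -6), (16, 11)) = 34.4819
d((-14, -6), (-17, -15)) = 9.4868
d((-14, -6), (-19, -3)) = 5.831
d((14, -17), (12, 0)) = 17.1172
d((14, -17), (16, 11)) = 28.0713
d((14, -17), (-17, -15)) = 31.0644
d((14, -17), (-19, -3)) = 35.8469
d((12, 0), (16, 11)) = 11.7047
d((12, 0), (-17, -15)) = 32.6497
d((12, 0), (-19, -3)) = 31.1448
d((16, 11), (-17, -15)) = 42.0119
d((16, 11), (-19, -3)) = 37.6962
d((-17, -15), (-19, -3)) = 12.1655

Closest pair: (-12, -15) and (-17, -15) with distance 5.0

The closest pair is (-12, -15) and (-17, -15) with Euclidean distance 5.0. For 7 points, brute-force pairwise comparison is shown above. For large n, the divide-and-conquer algorithm (sort by x, recurse on halves, check the dividing strip) achieves O(n log n).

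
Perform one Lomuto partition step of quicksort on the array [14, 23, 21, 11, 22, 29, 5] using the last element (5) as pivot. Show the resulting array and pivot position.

Lomuto partition with pivot = 5:

Initial array: [14, 23, 21, 11, 22, 29, 5]

arr[0]=14 > 5: no swap
arr[1]=23 > 5: no swap
arr[2]=21 > 5: no swap
arr[3]=11 > 5: no swap
arr[4]=22 > 5: no swap
arr[5]=29 > 5: no swap

Place pivot at position 0: [5, 23, 21, 11, 22, 29, 14]
Pivot position: 0

After partitioning with pivot 5, the array becomes [5, 23, 21, 11, 22, 29, 14]. The pivot is placed at index 0. All elements to the left of the pivot are <= 5, and all elements to the right are > 5.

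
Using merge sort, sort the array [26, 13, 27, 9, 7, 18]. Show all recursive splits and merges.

Merge sort trace:

Split: [26, 13, 27, 9, 7, 18] -> [26, 13, 27] and [9, 7, 18]
  Split: [26, 13, 27] -> [26] and [13, 27]
    Split: [13, 27] -> [13] and [27]
    Merge: [13] + [27] -> [13, 27]
  Merge: [26] + [13, 27] -> [13, 26, 27]
  Split: [9, 7, 18] -> [9] and [7, 18]
    Split: [7, 18] -> [7] and [18]
    Merge: [7] + [18] -> [7, 18]
  Merge: [9] + [7, 18] -> [7, 9, 18]
Merge: [13, 26, 27] + [7, 9, 18] -> [7, 9, 13, 18, 26, 27]

Final sorted array: [7, 9, 13, 18, 26, 27]

The merge sort proceeds by recursively splitting the array and merging sorted halves.
After all merges, the sorted array is [7, 9, 13, 18, 26, 27].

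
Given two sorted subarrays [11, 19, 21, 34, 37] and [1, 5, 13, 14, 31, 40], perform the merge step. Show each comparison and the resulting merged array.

Merging process:

Compare 11 vs 1: take 1 from right. Merged: [1]
Compare 11 vs 5: take 5 from right. Merged: [1, 5]
Compare 11 vs 13: take 11 from left. Merged: [1, 5, 11]
Compare 19 vs 13: take 13 from right. Merged: [1, 5, 11, 13]
Compare 19 vs 14: take 14 from right. Merged: [1, 5, 11, 13, 14]
Compare 19 vs 31: take 19 from left. Merged: [1, 5, 11, 13, 14, 19]
Compare 21 vs 31: take 21 from left. Merged: [1, 5, 11, 13, 14, 19, 21]
Compare 34 vs 31: take 31 from right. Merged: [1, 5, 11, 13, 14, 19, 21, 31]
Compare 34 vs 40: take 34 from left. Merged: [1, 5, 11, 13, 14, 19, 21, 31, 34]
Compare 37 vs 40: take 37 from left. Merged: [1, 5, 11, 13, 14, 19, 21, 31, 34, 37]
Append remaining from right: [40]. Merged: [1, 5, 11, 13, 14, 19, 21, 31, 34, 37, 40]

Final merged array: [1, 5, 11, 13, 14, 19, 21, 31, 34, 37, 40]
Total comparisons: 10

The merged array is [1, 5, 11, 13, 14, 19, 21, 31, 34, 37, 40], requiring 10 comparisons. The merge step runs in O(n) time where n is the total number of elements.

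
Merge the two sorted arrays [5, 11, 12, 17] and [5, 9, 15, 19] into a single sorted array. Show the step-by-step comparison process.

Merging process:

Compare 5 vs 5: take 5 from left. Merged: [5]
Compare 11 vs 5: take 5 from right. Merged: [5, 5]
Compare 11 vs 9: take 9 from right. Merged: [5, 5, 9]
Compare 11 vs 15: take 11 from left. Merged: [5, 5, 9, 11]
Compare 12 vs 15: take 12 from left. Merged: [5, 5, 9, 11, 12]
Compare 17 vs 15: take 15 from right. Merged: [5, 5, 9, 11, 12, 15]
Compare 17 vs 19: take 17 from left. Merged: [5, 5, 9, 11, 12, 15, 17]
Append remaining from right: [19]. Merged: [5, 5, 9, 11, 12, 15, 17, 19]

Final merged array: [5, 5, 9, 11, 12, 15, 17, 19]
Total comparisons: 7

The merged array is [5, 5, 9, 11, 12, 15, 17, 19], requiring 7 comparisons. The merge step runs in O(n) time where n is the total number of elements.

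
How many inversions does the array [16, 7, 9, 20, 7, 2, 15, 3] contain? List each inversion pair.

Finding inversions in [16, 7, 9, 20, 7, 2, 15, 3]:

(0, 1): arr[0]=16 > arr[1]=7
(0, 2): arr[0]=16 > arr[2]=9
(0, 4): arr[0]=16 > arr[4]=7
(0, 5): arr[0]=16 > arr[5]=2
(0, 6): arr[0]=16 > arr[6]=15
(0, 7): arr[0]=16 > arr[7]=3
(1, 5): arr[1]=7 > arr[5]=2
(1, 7): arr[1]=7 > arr[7]=3
(2, 4): arr[2]=9 > arr[4]=7
(2, 5): arr[2]=9 > arr[5]=2
(2, 7): arr[2]=9 > arr[7]=3
(3, 4): arr[3]=20 > arr[4]=7
(3, 5): arr[3]=20 > arr[5]=2
(3, 6): arr[3]=20 > arr[6]=15
(3, 7): arr[3]=20 > arr[7]=3
(4, 5): arr[4]=7 > arr[5]=2
(4, 7): arr[4]=7 > arr[7]=3
(6, 7): arr[6]=15 > arr[7]=3

Total inversions: 18

The array has 18 inversion(s): (0,1), (0,2), (0,4), (0,5), (0,6), (0,7), (1,5), (1,7), (2,4), (2,5), (2,7), (3,4), (3,5), (3,6), (3,7), (4,5), (4,7), (6,7). Each pair (i,j) satisfies i < j and arr[i] > arr[j].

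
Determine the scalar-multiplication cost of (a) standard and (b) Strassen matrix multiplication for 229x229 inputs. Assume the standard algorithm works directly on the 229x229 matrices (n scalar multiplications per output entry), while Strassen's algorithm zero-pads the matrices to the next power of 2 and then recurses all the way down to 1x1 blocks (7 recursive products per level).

Matrix multiplication for 229x229 matrices:

Strassen's algorithm requires power-of-2 dimensions. Pad 229x229 to 256x256 (next power of 2).

Standard algorithm: 229^3 = 12008989 multiplications
Strassen's algorithm: 7^(log2(256)) = 7^8 = 5764801 multiplications
Savings: 12008989 - 5764801 = 6244188 multiplications

Standard: 12008989 multiplications (229^3). Strassen: 5764801 multiplications (7^8, after padding to 256x256). Strassen reduces 8 recursive multiplications to 7 at each level.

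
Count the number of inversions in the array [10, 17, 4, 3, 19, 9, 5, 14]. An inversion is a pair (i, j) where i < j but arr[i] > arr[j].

Finding inversions in [10, 17, 4, 3, 19, 9, 5, 14]:

(0, 2): arr[0]=10 > arr[2]=4
(0, 3): arr[0]=10 > arr[3]=3
(0, 5): arr[0]=10 > arr[5]=9
(0, 6): arr[0]=10 > arr[6]=5
(1, 2): arr[1]=17 > arr[2]=4
(1, 3): arr[1]=17 > arr[3]=3
(1, 5): arr[1]=17 > arr[5]=9
(1, 6): arr[1]=17 > arr[6]=5
(1, 7): arr[1]=17 > arr[7]=14
(2, 3): arr[2]=4 > arr[3]=3
(4, 5): arr[4]=19 > arr[5]=9
(4, 6): arr[4]=19 > arr[6]=5
(4, 7): arr[4]=19 > arr[7]=14
(5, 6): arr[5]=9 > arr[6]=5

Total inversions: 14

The array has 14 inversion(s): (0,2), (0,3), (0,5), (0,6), (1,2), (1,3), (1,5), (1,6), (1,7), (2,3), (4,5), (4,6), (4,7), (5,6). Each pair (i,j) satisfies i < j and arr[i] > arr[j].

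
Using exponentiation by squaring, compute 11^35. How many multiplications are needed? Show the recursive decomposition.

Computing 11^35 by squaring (build up from 11^1; each line after the first costs one multiplication):

11^1 = 11
11^2 = (11^1)^2 = 11^2 = 121
11^4 = (11^2)^2 = 121^2 = 14641
11^8 = (11^4)^2 = 14641^2 = 214358881
11^16 = (11^8)^2 = 214358881^2 = 45949729863572161
11^17 = 11 * 11^16 = 11 * 45949729863572161 = 505447028499293771
11^34 = (11^17)^2 = 505447028499293771^2 = 255476698618765889551019445759400441
11^35 = 11 * 11^34 = 11 * 255476698618765889551019445759400441 = 2810243684806424785061213903353404851

Result: 2810243684806424785061213903353404851
Multiplications needed: 7 (7 lines after 11^1)

11^35 = 2810243684806424785061213903353404851. Using exponentiation by squaring, this requires 7 multiplications. The key idea: if the exponent is even, square the half-power; if odd, multiply by the base once.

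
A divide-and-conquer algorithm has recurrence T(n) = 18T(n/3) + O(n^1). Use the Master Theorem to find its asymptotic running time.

Master Theorem for T(n) = 18T(n/3) + O(n^1):

a = 18, b = 3, c = 1
log_b(a) = log_3(18) = 2.6309

Case 1: c = 1 < log_3(18) = 2.6309
T(n) = O(n^(log_3 18))

For T(n) = 18T(n/3) + O(n^1): log_3(18) = 2.6309. This is Case 1 of the Master Theorem (c < log_b(a), work dominated by leaves), giving O(n^(log_3 18)).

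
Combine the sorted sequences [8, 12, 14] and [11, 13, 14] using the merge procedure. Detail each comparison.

Merging process:

Compare 8 vs 11: take 8 from left. Merged: [8]
Compare 12 vs 11: take 11 from right. Merged: [8, 11]
Compare 12 vs 13: take 12 from left. Merged: [8, 11, 12]
Compare 14 vs 13: take 13 from right. Merged: [8, 11, 12, 13]
Compare 14 vs 14: take 14 from left. Merged: [8, 11, 12, 13, 14]
Append remaining from right: [14]. Merged: [8, 11, 12, 13, 14, 14]

Final merged array: [8, 11, 12, 13, 14, 14]
Total comparisons: 5

The merged array is [8, 11, 12, 13, 14, 14], requiring 5 comparisons. The merge step runs in O(n) time where n is the total number of elements.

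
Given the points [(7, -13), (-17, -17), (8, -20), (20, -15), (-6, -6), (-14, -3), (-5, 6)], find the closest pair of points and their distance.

Computing all pairwise distances among 7 points:

d((7, -13), (-17, -17)) = 24.3311
d((7, -13), (8, -20)) = 7.0711 <-- minimum
d((7, -13), (20, -15)) = 13.1529
d((7, -13), (-6, -6)) = 14.7648
d((7, -13), (-14, -3)) = 23.2594
d((7, -13), (-5, 6)) = 22.4722
d((-17, -17), (8, -20)) = 25.1794
d((-17, -17), (20, -15)) = 37.054
d((-17, -17), (-6, -6)) = 15.5563
d((-17, -17), (-14, -3)) = 14.3178
d((-17, -17), (-5, 6)) = 25.9422
d((8, -20), (20, -15)) = 13.0
d((8, -20), (-6, -6)) = 19.799
d((8, -20), (-14, -3)) = 27.8029
d((8, -20), (-5, 6)) = 29.0689
d((20, -15), (-6, -6)) = 27.5136
d((20, -15), (-14, -3)) = 36.0555
d((20, -15), (-5, 6)) = 32.6497
d((-6, -6), (-14, -3)) = 8.544
d((-6, -6), (-5, 6)) = 12.0416
d((-14, -3), (-5, 6)) = 12.7279

Closest pair: (7, -13) and (8, -20) with distance 7.0711

The closest pair is (7, -13) and (8, -20) with Euclidean distance 7.0711. For 7 points, brute-force pairwise comparison is shown above. For large n, the divide-and-conquer algorithm (sort by x, recurse on halves, check the dividing strip) achieves O(n log n).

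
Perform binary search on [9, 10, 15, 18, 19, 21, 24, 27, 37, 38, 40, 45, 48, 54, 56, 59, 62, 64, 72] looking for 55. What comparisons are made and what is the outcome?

Binary search for 55 in [9, 10, 15, 18, 19, 21, 24, 27, 37, 38, 40, 45, 48, 54, 56, 59, 62, 64, 72]:

lo=0, hi=18, mid=9, arr[mid]=38 -> 38 < 55, search right half
lo=10, hi=18, mid=14, arr[mid]=56 -> 56 > 55, search left half
lo=10, hi=13, mid=11, arr[mid]=45 -> 45 < 55, search right half
lo=12, hi=13, mid=12, arr[mid]=48 -> 48 < 55, search right half
lo=13, hi=13, mid=13, arr[mid]=54 -> 54 < 55, search right half
lo=14 > hi=13, target 55 not found

Binary search determines that 55 is not in the array after 5 comparisons. The search space was exhausted without finding the target.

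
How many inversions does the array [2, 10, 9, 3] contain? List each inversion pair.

Finding inversions in [2, 10, 9, 3]:

(1, 2): arr[1]=10 > arr[2]=9
(1, 3): arr[1]=10 > arr[3]=3
(2, 3): arr[2]=9 > arr[3]=3

Total inversions: 3

The array has 3 inversion(s): (1,2), (1,3), (2,3). Each pair (i,j) satisfies i < j and arr[i] > arr[j].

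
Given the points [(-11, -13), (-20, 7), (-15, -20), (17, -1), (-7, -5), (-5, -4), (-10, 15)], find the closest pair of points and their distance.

Computing all pairwise distances among 7 points:

d((-11, -13), (-20, 7)) = 21.9317
d((-11, -13), (-15, -20)) = 8.0623
d((-11, -13), (17, -1)) = 30.4631
d((-11, -13), (-7, -5)) = 8.9443
d((-11, -13), (-5, -4)) = 10.8167
d((-11, -13), (-10, 15)) = 28.0179
d((-20, 7), (-15, -20)) = 27.4591
d((-20, 7), (17, -1)) = 37.855
d((-20, 7), (-7, -5)) = 17.6918
d((-20, 7), (-5, -4)) = 18.6011
d((-20, 7), (-10, 15)) = 12.8062
d((-15, -20), (17, -1)) = 37.2156
d((-15, -20), (-7, -5)) = 17.0
d((-15, -20), (-5, -4)) = 18.868
d((-15, -20), (-10, 15)) = 35.3553
d((17, -1), (-7, -5)) = 24.3311
d((17, -1), (-5, -4)) = 22.2036
d((17, -1), (-10, 15)) = 31.3847
d((-7, -5), (-5, -4)) = 2.2361 <-- minimum
d((-7, -5), (-10, 15)) = 20.2237
d((-5, -4), (-10, 15)) = 19.6469

Closest pair: (-7, -5) and (-5, -4) with distance 2.2361

The closest pair is (-7, -5) and (-5, -4) with Euclidean distance 2.2361. For 7 points, brute-force pairwise comparison is shown above. For large n, the divide-and-conquer algorithm (sort by x, recurse on halves, check the dividing strip) achieves O(n log n).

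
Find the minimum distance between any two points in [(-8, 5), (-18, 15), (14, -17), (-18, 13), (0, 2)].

Computing all pairwise distances among 5 points:

d((-8, 5), (-18, 15)) = 14.1421
d((-8, 5), (14, -17)) = 31.1127
d((-8, 5), (-18, 13)) = 12.8062
d((-8, 5), (0, 2)) = 8.544
d((-18, 15), (14, -17)) = 45.2548
d((-18, 15), (-18, 13)) = 2.0 <-- minimum
d((-18, 15), (0, 2)) = 22.2036
d((14, -17), (-18, 13)) = 43.8634
d((14, -17), (0, 2)) = 23.6008
d((-18, 13), (0, 2)) = 21.095

Closest pair: (-18, 15) and (-18, 13) with distance 2.0

The closest pair is (-18, 15) and (-18, 13) with Euclidean distance 2.0. For 5 points, brute-force pairwise comparison is shown above. For large n, the divide-and-conquer algorithm (sort by x, recurse on halves, check the dividing strip) achieves O(n log n).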